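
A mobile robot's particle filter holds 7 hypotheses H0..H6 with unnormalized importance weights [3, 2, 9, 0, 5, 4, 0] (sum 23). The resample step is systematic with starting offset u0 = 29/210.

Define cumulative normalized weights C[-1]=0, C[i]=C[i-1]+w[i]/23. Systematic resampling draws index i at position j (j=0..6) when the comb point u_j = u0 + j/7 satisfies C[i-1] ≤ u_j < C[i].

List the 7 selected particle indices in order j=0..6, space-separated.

C = [3/23, 5/23, 14/23, 14/23, 19/23, 1, 1]
j=0: u_0=29/210 ∈ [3/23, 5/23) → index 1
j=1: u_1=59/210 ∈ [5/23, 14/23) → index 2
j=2: u_2=89/210 ∈ [5/23, 14/23) → index 2
j=3: u_3=17/30 ∈ [5/23, 14/23) → index 2
j=4: u_4=149/210 ∈ [14/23, 19/23) → index 4
j=5: u_5=179/210 ∈ [19/23, 1) → index 5
j=6: u_6=209/210 ∈ [19/23, 1) → index 5

1 2 2 2 4 5 5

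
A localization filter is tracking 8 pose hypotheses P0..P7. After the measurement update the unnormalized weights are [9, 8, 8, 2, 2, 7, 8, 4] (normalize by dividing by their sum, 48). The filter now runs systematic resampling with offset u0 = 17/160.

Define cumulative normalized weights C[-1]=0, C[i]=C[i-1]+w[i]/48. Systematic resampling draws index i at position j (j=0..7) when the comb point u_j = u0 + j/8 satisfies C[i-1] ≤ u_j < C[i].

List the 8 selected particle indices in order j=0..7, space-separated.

C = [3/16, 17/48, 25/48, 9/16, 29/48, 3/4, 11/12, 1]
j=0: u_0=17/160 ∈ [0, 3/16) → index 0
j=1: u_1=37/160 ∈ [3/16, 17/48) → index 1
j=2: u_2=57/160 ∈ [17/48, 25/48) → index 2
j=3: u_3=77/160 ∈ [17/48, 25/48) → index 2
j=4: u_4=97/160 ∈ [29/48, 3/4) → index 5
j=5: u_5=117/160 ∈ [29/48, 3/4) → index 5
j=6: u_6=137/160 ∈ [3/4, 11/12) → index 6
j=7: u_7=157/160 ∈ [11/12, 1) → index 7

0 1 2 2 5 5 6 7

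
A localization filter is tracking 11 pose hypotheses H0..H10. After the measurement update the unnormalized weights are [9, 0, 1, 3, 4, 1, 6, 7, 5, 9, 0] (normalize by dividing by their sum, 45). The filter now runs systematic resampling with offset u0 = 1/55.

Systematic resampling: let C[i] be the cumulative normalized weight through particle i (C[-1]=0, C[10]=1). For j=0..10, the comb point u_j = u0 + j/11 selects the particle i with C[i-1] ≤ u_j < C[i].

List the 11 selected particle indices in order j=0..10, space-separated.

0 0 2 4 5 6 7 7 8 9 9

C = [1/5, 1/5, 2/9, 13/45, 17/45, 2/5, 8/15, 31/45, 4/5, 1, 1]
j=0: u_0=1/55 ∈ [0, 1/5) → index 0
j=1: u_1=6/55 ∈ [0, 1/5) → index 0
j=2: u_2=1/5 ∈ [1/5, 2/9) → index 2
j=3: u_3=16/55 ∈ [13/45, 17/45) → index 4
j=4: u_4=21/55 ∈ [17/45, 2/5) → index 5
j=5: u_5=26/55 ∈ [2/5, 8/15) → index 6
j=6: u_6=31/55 ∈ [8/15, 31/45) → index 7
j=7: u_7=36/55 ∈ [8/15, 31/45) → index 7
j=8: u_8=41/55 ∈ [31/45, 4/5) → index 8
j=9: u_9=46/55 ∈ [4/5, 1) → index 9
j=10: u_10=51/55 ∈ [4/5, 1) → index 9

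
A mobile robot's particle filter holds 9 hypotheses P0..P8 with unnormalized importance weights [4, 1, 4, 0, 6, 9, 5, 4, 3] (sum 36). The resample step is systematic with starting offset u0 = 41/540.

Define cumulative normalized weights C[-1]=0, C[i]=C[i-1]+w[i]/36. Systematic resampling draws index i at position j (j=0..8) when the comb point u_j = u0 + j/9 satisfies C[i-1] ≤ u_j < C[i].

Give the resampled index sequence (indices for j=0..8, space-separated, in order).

C = [1/9, 5/36, 1/4, 1/4, 5/12, 2/3, 29/36, 11/12, 1]
j=0: u_0=41/540 ∈ [0, 1/9) → index 0
j=1: u_1=101/540 ∈ [5/36, 1/4) → index 2
j=2: u_2=161/540 ∈ [1/4, 5/12) → index 4
j=3: u_3=221/540 ∈ [1/4, 5/12) → index 4
j=4: u_4=281/540 ∈ [5/12, 2/3) → index 5
j=5: u_5=341/540 ∈ [5/12, 2/3) → index 5
j=6: u_6=401/540 ∈ [2/3, 29/36) → index 6
j=7: u_7=461/540 ∈ [29/36, 11/12) → index 7
j=8: u_8=521/540 ∈ [11/12, 1) → index 8

0 2 4 4 5 5 6 7 8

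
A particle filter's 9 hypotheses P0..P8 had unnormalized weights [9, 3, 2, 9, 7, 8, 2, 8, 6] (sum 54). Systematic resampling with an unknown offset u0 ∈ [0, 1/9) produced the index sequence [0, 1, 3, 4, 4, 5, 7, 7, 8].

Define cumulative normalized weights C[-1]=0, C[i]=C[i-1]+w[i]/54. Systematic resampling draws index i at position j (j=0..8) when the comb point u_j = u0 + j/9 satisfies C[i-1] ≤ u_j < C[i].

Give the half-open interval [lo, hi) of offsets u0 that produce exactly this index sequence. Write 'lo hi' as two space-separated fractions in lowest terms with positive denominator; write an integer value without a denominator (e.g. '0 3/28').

C = [1/6, 2/9, 7/27, 23/54, 5/9, 19/27, 20/27, 8/9, 1]
j=0 picked index 0: u0 ∈ [0, 1/6)
j=1 picked index 1: u0 ∈ [1/18, 1/9)
j=2 picked index 3: u0 ∈ [1/27, 11/54)
j=3 picked index 4: u0 ∈ [5/54, 2/9)
j=4 picked index 4: u0 ∈ [-1/54, 1/9)
j=5 picked index 5: u0 ∈ [0, 4/27)
j=6 picked index 7: u0 ∈ [2/27, 2/9)
j=7 picked index 7: u0 ∈ [-1/27, 1/9)
j=8 picked index 8: u0 ∈ [0, 1/9)
intersection: [5/54, 1/9)

5/54 1/9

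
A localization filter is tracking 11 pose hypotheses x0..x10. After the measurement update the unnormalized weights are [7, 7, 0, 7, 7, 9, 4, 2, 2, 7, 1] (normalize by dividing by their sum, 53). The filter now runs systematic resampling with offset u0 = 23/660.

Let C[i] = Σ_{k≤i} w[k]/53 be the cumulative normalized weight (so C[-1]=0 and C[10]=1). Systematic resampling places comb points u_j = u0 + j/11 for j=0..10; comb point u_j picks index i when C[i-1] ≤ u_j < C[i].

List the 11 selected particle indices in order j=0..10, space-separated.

0 0 1 3 4 4 5 5 6 9 9

C = [7/53, 14/53, 14/53, 21/53, 28/53, 37/53, 41/53, 43/53, 45/53, 52/53, 1]
j=0: u_0=23/660 ∈ [0, 7/53) → index 0
j=1: u_1=83/660 ∈ [0, 7/53) → index 0
j=2: u_2=13/60 ∈ [7/53, 14/53) → index 1
j=3: u_3=203/660 ∈ [14/53, 21/53) → index 3
j=4: u_4=263/660 ∈ [21/53, 28/53) → index 4
j=5: u_5=323/660 ∈ [21/53, 28/53) → index 4
j=6: u_6=383/660 ∈ [28/53, 37/53) → index 5
j=7: u_7=443/660 ∈ [28/53, 37/53) → index 5
j=8: u_8=503/660 ∈ [37/53, 41/53) → index 6
j=9: u_9=563/660 ∈ [45/53, 52/53) → index 9
j=10: u_10=623/660 ∈ [45/53, 52/53) → index 9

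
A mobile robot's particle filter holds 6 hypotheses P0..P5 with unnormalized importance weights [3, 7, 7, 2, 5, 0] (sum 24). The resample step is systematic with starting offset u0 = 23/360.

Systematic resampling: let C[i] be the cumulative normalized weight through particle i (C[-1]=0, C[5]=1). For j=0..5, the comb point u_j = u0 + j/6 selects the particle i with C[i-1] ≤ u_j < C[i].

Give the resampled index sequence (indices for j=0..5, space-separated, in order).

C = [1/8, 5/12, 17/24, 19/24, 1, 1]
j=0: u_0=23/360 ∈ [0, 1/8) → index 0
j=1: u_1=83/360 ∈ [1/8, 5/12) → index 1
j=2: u_2=143/360 ∈ [1/8, 5/12) → index 1
j=3: u_3=203/360 ∈ [5/12, 17/24) → index 2
j=4: u_4=263/360 ∈ [17/24, 19/24) → index 3
j=5: u_5=323/360 ∈ [19/24, 1) → index 4

0 1 1 2 3 4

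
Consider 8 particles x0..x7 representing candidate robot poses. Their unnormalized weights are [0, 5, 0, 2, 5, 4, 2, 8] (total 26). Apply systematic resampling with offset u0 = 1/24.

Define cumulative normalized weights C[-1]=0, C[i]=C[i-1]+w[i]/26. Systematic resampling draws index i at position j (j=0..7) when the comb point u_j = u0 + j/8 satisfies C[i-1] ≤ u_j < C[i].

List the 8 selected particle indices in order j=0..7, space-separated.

C = [0, 5/26, 5/26, 7/26, 6/13, 8/13, 9/13, 1]
j=0: u_0=1/24 ∈ [0, 5/26) → index 1
j=1: u_1=1/6 ∈ [0, 5/26) → index 1
j=2: u_2=7/24 ∈ [7/26, 6/13) → index 4
j=3: u_3=5/12 ∈ [7/26, 6/13) → index 4
j=4: u_4=13/24 ∈ [6/13, 8/13) → index 5
j=5: u_5=2/3 ∈ [8/13, 9/13) → index 6
j=6: u_6=19/24 ∈ [9/13, 1) → index 7
j=7: u_7=11/12 ∈ [9/13, 1) → index 7

1 1 4 4 5 6 7 7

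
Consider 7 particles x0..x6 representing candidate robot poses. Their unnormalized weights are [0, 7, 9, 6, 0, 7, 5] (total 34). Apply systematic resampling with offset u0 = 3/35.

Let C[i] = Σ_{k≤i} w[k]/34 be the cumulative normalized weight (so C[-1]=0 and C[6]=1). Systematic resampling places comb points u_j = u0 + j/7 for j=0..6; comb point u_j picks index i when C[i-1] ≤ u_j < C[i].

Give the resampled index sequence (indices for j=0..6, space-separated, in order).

1 2 2 3 5 5 6

C = [0, 7/34, 8/17, 11/17, 11/17, 29/34, 1]
j=0: u_0=3/35 ∈ [0, 7/34) → index 1
j=1: u_1=8/35 ∈ [7/34, 8/17) → index 2
j=2: u_2=13/35 ∈ [7/34, 8/17) → index 2
j=3: u_3=18/35 ∈ [8/17, 11/17) → index 3
j=4: u_4=23/35 ∈ [11/17, 29/34) → index 5
j=5: u_5=4/5 ∈ [11/17, 29/34) → index 5
j=6: u_6=33/35 ∈ [29/34, 1) → index 6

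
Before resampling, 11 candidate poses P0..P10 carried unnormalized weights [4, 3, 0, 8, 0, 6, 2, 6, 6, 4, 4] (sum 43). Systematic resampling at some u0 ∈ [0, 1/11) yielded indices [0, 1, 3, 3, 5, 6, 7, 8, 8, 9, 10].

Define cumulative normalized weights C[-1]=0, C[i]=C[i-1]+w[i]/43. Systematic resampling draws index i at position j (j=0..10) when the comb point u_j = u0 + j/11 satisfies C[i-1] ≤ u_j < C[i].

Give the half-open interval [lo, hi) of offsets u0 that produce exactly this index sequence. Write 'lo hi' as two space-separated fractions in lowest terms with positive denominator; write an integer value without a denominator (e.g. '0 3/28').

18/473 34/473

C = [4/43, 7/43, 7/43, 15/43, 15/43, 21/43, 23/43, 29/43, 35/43, 39/43, 1]
j=0 picked index 0: u0 ∈ [0, 4/43)
j=1 picked index 1: u0 ∈ [1/473, 34/473)
j=2 picked index 3: u0 ∈ [-9/473, 79/473)
j=3 picked index 3: u0 ∈ [-52/473, 36/473)
j=4 picked index 5: u0 ∈ [-7/473, 59/473)
j=5 picked index 6: u0 ∈ [16/473, 38/473)
j=6 picked index 7: u0 ∈ [-5/473, 61/473)
j=7 picked index 8: u0 ∈ [18/473, 84/473)
j=8 picked index 8: u0 ∈ [-25/473, 41/473)
j=9 picked index 9: u0 ∈ [-2/473, 42/473)
j=10 picked index 10: u0 ∈ [-1/473, 1/11)
intersection: [18/473, 34/473)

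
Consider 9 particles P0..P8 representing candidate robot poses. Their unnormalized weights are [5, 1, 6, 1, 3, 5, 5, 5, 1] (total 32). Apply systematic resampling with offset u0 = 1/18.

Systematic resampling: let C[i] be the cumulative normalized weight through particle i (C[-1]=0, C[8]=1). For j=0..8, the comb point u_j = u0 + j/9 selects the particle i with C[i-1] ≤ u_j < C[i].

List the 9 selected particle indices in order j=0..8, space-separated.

0 1 2 3 5 5 6 7 7

C = [5/32, 3/16, 3/8, 13/32, 1/2, 21/32, 13/16, 31/32, 1]
j=0: u_0=1/18 ∈ [0, 5/32) → index 0
j=1: u_1=1/6 ∈ [5/32, 3/16) → index 1
j=2: u_2=5/18 ∈ [3/16, 3/8) → index 2
j=3: u_3=7/18 ∈ [3/8, 13/32) → index 3
j=4: u_4=1/2 ∈ [1/2, 21/32) → index 5
j=5: u_5=11/18 ∈ [1/2, 21/32) → index 5
j=6: u_6=13/18 ∈ [21/32, 13/16) → index 6
j=7: u_7=5/6 ∈ [13/16, 31/32) → index 7
j=8: u_8=17/18 ∈ [13/16, 31/32) → index 7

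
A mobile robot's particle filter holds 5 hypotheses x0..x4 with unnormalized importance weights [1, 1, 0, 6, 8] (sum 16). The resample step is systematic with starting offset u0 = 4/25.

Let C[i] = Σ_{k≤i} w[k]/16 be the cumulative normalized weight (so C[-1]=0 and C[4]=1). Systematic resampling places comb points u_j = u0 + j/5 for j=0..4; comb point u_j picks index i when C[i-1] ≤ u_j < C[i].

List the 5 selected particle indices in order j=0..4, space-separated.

C = [1/16, 1/8, 1/8, 1/2, 1]
j=0: u_0=4/25 ∈ [1/8, 1/2) → index 3
j=1: u_1=9/25 ∈ [1/8, 1/2) → index 3
j=2: u_2=14/25 ∈ [1/2, 1) → index 4
j=3: u_3=19/25 ∈ [1/2, 1) → index 4
j=4: u_4=24/25 ∈ [1/2, 1) → index 4

3 3 4 4 4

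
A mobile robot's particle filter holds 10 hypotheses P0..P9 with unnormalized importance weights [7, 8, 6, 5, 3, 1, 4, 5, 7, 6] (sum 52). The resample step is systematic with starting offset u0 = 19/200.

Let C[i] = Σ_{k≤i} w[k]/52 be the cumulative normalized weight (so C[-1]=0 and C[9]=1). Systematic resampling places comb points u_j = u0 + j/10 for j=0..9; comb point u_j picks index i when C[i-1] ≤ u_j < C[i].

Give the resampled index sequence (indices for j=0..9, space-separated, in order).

0 1 2 2 3 6 7 8 9 9

C = [7/52, 15/52, 21/52, 1/2, 29/52, 15/26, 17/26, 3/4, 23/26, 1]
j=0: u_0=19/200 ∈ [0, 7/52) → index 0
j=1: u_1=39/200 ∈ [7/52, 15/52) → index 1
j=2: u_2=59/200 ∈ [15/52, 21/52) → index 2
j=3: u_3=79/200 ∈ [15/52, 21/52) → index 2
j=4: u_4=99/200 ∈ [21/52, 1/2) → index 3
j=5: u_5=119/200 ∈ [15/26, 17/26) → index 6
j=6: u_6=139/200 ∈ [17/26, 3/4) → index 7
j=7: u_7=159/200 ∈ [3/4, 23/26) → index 8
j=8: u_8=179/200 ∈ [23/26, 1) → index 9
j=9: u_9=199/200 ∈ [23/26, 1) → index 9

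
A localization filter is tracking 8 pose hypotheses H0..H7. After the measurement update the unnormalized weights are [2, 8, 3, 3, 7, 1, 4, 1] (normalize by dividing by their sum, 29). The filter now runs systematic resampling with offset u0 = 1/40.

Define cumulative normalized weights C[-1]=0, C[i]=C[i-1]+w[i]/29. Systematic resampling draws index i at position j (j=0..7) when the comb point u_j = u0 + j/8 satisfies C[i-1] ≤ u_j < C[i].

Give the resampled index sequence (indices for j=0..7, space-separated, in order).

C = [2/29, 10/29, 13/29, 16/29, 23/29, 24/29, 28/29, 1]
j=0: u_0=1/40 ∈ [0, 2/29) → index 0
j=1: u_1=3/20 ∈ [2/29, 10/29) → index 1
j=2: u_2=11/40 ∈ [2/29, 10/29) → index 1
j=3: u_3=2/5 ∈ [10/29, 13/29) → index 2
j=4: u_4=21/40 ∈ [13/29, 16/29) → index 3
j=5: u_5=13/20 ∈ [16/29, 23/29) → index 4
j=6: u_6=31/40 ∈ [16/29, 23/29) → index 4
j=7: u_7=9/10 ∈ [24/29, 28/29) → index 6

0 1 1 2 3 4 4 6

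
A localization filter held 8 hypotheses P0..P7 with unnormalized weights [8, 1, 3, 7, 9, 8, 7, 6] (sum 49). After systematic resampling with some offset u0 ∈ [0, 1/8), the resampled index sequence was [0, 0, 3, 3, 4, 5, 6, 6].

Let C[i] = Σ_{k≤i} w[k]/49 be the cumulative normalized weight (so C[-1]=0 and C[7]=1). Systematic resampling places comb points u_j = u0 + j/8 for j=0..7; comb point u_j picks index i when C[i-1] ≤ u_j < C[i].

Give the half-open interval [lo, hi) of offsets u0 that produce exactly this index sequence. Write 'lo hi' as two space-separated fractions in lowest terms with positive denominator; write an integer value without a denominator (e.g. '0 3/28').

C = [8/49, 9/49, 12/49, 19/49, 4/7, 36/49, 43/49, 1]
j=0 picked index 0: u0 ∈ [0, 8/49)
j=1 picked index 0: u0 ∈ [-1/8, 15/392)
j=2 picked index 3: u0 ∈ [-1/196, 27/196)
j=3 picked index 3: u0 ∈ [-51/392, 5/392)
j=4 picked index 4: u0 ∈ [-11/98, 1/14)
j=5 picked index 5: u0 ∈ [-3/56, 43/392)
j=6 picked index 6: u0 ∈ [-3/196, 25/196)
j=7 picked index 6: u0 ∈ [-55/392, 1/392)
intersection: [0, 1/392)

0 1/392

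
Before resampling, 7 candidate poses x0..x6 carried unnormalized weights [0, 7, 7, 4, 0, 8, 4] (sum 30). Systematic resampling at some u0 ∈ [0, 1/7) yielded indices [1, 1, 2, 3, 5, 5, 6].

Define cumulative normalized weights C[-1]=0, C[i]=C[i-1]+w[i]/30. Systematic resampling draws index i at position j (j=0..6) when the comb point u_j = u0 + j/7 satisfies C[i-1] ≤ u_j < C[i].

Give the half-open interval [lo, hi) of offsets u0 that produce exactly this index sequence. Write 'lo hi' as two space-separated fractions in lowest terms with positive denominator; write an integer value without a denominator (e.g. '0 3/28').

C = [0, 7/30, 7/15, 3/5, 3/5, 13/15, 1]
j=0 picked index 1: u0 ∈ [0, 7/30)
j=1 picked index 1: u0 ∈ [-1/7, 19/210)
j=2 picked index 2: u0 ∈ [-11/210, 19/105)
j=3 picked index 3: u0 ∈ [4/105, 6/35)
j=4 picked index 5: u0 ∈ [1/35, 31/105)
j=5 picked index 5: u0 ∈ [-4/35, 16/105)
j=6 picked index 6: u0 ∈ [1/105, 1/7)
intersection: [4/105, 19/210)

4/105 19/210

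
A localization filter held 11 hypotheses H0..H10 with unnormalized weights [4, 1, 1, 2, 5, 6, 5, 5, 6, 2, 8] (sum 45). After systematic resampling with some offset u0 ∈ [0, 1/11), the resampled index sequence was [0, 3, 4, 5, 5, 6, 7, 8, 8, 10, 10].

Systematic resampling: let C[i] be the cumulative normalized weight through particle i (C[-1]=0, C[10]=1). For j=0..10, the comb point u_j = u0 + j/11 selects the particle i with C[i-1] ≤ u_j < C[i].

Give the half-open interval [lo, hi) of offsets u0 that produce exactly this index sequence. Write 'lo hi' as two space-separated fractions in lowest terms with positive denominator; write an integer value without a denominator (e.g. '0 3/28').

C = [4/45, 1/9, 2/15, 8/45, 13/45, 19/45, 8/15, 29/45, 7/9, 37/45, 1]
j=0 picked index 0: u0 ∈ [0, 4/45)
j=1 picked index 3: u0 ∈ [7/165, 43/495)
j=2 picked index 4: u0 ∈ [-2/495, 53/495)
j=3 picked index 5: u0 ∈ [8/495, 74/495)
j=4 picked index 5: u0 ∈ [-37/495, 29/495)
j=5 picked index 6: u0 ∈ [-16/495, 13/165)
j=6 picked index 7: u0 ∈ [-2/165, 49/495)
j=7 picked index 8: u0 ∈ [4/495, 14/99)
j=8 picked index 8: u0 ∈ [-41/495, 5/99)
j=9 picked index 10: u0 ∈ [2/495, 2/11)
j=10 picked index 10: u0 ∈ [-43/495, 1/11)
intersection: [7/165, 5/99)

7/165 5/99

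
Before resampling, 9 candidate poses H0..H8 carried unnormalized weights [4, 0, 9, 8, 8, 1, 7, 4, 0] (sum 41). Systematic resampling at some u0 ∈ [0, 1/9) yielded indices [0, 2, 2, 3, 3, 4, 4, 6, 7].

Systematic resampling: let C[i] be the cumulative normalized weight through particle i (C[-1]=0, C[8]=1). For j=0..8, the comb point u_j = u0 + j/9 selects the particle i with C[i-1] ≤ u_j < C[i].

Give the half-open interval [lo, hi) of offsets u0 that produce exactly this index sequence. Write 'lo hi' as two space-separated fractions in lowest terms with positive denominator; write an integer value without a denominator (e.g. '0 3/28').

C = [4/41, 4/41, 13/41, 21/41, 29/41, 30/41, 37/41, 1, 1]
j=0 picked index 0: u0 ∈ [0, 4/41)
j=1 picked index 2: u0 ∈ [-5/369, 76/369)
j=2 picked index 2: u0 ∈ [-46/369, 35/369)
j=3 picked index 3: u0 ∈ [-2/123, 22/123)
j=4 picked index 3: u0 ∈ [-47/369, 25/369)
j=5 picked index 4: u0 ∈ [-16/369, 56/369)
j=6 picked index 4: u0 ∈ [-19/123, 5/123)
j=7 picked index 6: u0 ∈ [-17/369, 46/369)
j=8 picked index 7: u0 ∈ [5/369, 1/9)
intersection: [5/369, 5/123)

5/369 5/123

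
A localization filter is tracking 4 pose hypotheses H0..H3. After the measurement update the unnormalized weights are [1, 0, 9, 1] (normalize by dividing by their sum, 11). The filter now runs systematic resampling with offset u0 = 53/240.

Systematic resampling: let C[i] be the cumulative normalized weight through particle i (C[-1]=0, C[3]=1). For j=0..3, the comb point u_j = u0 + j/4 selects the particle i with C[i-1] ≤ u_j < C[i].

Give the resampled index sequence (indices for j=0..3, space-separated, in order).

2 2 2 3

C = [1/11, 1/11, 10/11, 1]
j=0: u_0=53/240 ∈ [1/11, 10/11) → index 2
j=1: u_1=113/240 ∈ [1/11, 10/11) → index 2
j=2: u_2=173/240 ∈ [1/11, 10/11) → index 2
j=3: u_3=233/240 ∈ [10/11, 1) → index 3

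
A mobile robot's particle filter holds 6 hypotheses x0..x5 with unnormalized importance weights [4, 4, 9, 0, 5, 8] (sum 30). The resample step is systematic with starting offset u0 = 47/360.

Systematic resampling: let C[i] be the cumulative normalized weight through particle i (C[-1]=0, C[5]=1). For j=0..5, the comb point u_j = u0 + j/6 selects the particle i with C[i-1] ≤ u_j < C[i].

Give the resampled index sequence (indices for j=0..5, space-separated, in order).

C = [2/15, 4/15, 17/30, 17/30, 11/15, 1]
j=0: u_0=47/360 ∈ [0, 2/15) → index 0
j=1: u_1=107/360 ∈ [4/15, 17/30) → index 2
j=2: u_2=167/360 ∈ [4/15, 17/30) → index 2
j=3: u_3=227/360 ∈ [17/30, 11/15) → index 4
j=4: u_4=287/360 ∈ [11/15, 1) → index 5
j=5: u_5=347/360 ∈ [11/15, 1) → index 5

0 2 2 4 5 5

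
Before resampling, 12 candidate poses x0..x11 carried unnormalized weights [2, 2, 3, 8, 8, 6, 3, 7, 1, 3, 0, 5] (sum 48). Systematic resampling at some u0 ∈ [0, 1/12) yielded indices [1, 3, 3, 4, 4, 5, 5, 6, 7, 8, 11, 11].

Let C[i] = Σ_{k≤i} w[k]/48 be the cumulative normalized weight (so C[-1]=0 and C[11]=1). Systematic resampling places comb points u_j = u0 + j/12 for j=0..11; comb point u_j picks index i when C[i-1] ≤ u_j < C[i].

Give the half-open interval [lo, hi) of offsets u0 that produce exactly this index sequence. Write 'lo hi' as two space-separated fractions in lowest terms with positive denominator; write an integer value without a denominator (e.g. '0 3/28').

C = [1/24, 1/12, 7/48, 5/16, 23/48, 29/48, 2/3, 13/16, 5/6, 43/48, 43/48, 1]
j=0 picked index 1: u0 ∈ [1/24, 1/12)
j=1 picked index 3: u0 ∈ [1/16, 11/48)
j=2 picked index 3: u0 ∈ [-1/48, 7/48)
j=3 picked index 4: u0 ∈ [1/16, 11/48)
j=4 picked index 4: u0 ∈ [-1/48, 7/48)
j=5 picked index 5: u0 ∈ [1/16, 3/16)
j=6 picked index 5: u0 ∈ [-1/48, 5/48)
j=7 picked index 6: u0 ∈ [1/48, 1/12)
j=8 picked index 7: u0 ∈ [0, 7/48)
j=9 picked index 8: u0 ∈ [1/16, 1/12)
j=10 picked index 11: u0 ∈ [1/16, 1/6)
j=11 picked index 11: u0 ∈ [-1/48, 1/12)
intersection: [1/16, 1/12)

1/16 1/12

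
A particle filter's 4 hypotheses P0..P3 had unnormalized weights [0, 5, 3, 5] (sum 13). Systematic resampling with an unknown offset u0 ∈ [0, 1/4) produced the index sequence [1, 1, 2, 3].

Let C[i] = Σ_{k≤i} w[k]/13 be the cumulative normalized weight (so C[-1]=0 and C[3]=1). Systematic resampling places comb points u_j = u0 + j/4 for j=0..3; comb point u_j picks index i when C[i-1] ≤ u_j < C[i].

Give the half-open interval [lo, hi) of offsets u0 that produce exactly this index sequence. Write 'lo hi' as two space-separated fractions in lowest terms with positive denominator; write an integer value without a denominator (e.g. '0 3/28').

0 3/26

C = [0, 5/13, 8/13, 1]
j=0 picked index 1: u0 ∈ [0, 5/13)
j=1 picked index 1: u0 ∈ [-1/4, 7/52)
j=2 picked index 2: u0 ∈ [-3/26, 3/26)
j=3 picked index 3: u0 ∈ [-7/52, 1/4)
intersection: [0, 3/26)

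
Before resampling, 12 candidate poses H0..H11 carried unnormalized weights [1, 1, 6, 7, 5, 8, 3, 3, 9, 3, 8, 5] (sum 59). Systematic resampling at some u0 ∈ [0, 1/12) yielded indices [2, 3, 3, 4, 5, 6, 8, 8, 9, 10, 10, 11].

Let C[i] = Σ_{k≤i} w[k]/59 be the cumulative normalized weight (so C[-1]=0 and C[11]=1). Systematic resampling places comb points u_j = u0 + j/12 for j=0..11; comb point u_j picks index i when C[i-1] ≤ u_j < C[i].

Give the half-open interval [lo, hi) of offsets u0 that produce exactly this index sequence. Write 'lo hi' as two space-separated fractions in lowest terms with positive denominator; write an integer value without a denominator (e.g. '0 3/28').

C = [1/59, 2/59, 8/59, 15/59, 20/59, 28/59, 31/59, 34/59, 43/59, 46/59, 54/59, 1]
j=0 picked index 2: u0 ∈ [2/59, 8/59)
j=1 picked index 3: u0 ∈ [37/708, 121/708)
j=2 picked index 3: u0 ∈ [-11/354, 31/354)
j=3 picked index 4: u0 ∈ [1/236, 21/236)
j=4 picked index 5: u0 ∈ [1/177, 25/177)
j=5 picked index 6: u0 ∈ [41/708, 77/708)
j=6 picked index 8: u0 ∈ [9/118, 27/118)
j=7 picked index 8: u0 ∈ [-5/708, 103/708)
j=8 picked index 9: u0 ∈ [11/177, 20/177)
j=9 picked index 10: u0 ∈ [7/236, 39/236)
j=10 picked index 10: u0 ∈ [-19/354, 29/354)
j=11 picked index 11: u0 ∈ [-1/708, 1/12)
intersection: [9/118, 29/354)

9/118 29/354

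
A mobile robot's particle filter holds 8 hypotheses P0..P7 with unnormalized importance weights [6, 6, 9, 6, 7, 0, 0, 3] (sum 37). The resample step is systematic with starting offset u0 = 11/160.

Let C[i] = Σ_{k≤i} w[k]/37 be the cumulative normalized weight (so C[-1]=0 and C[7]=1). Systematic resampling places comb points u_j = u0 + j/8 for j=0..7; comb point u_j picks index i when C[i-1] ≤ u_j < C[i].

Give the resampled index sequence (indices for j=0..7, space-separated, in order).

C = [6/37, 12/37, 21/37, 27/37, 34/37, 34/37, 34/37, 1]
j=0: u_0=11/160 ∈ [0, 6/37) → index 0
j=1: u_1=31/160 ∈ [6/37, 12/37) → index 1
j=2: u_2=51/160 ∈ [6/37, 12/37) → index 1
j=3: u_3=71/160 ∈ [12/37, 21/37) → index 2
j=4: u_4=91/160 ∈ [21/37, 27/37) → index 3
j=5: u_5=111/160 ∈ [21/37, 27/37) → index 3
j=6: u_6=131/160 ∈ [27/37, 34/37) → index 4
j=7: u_7=151/160 ∈ [34/37, 1) → index 7

0 1 1 2 3 3 4 7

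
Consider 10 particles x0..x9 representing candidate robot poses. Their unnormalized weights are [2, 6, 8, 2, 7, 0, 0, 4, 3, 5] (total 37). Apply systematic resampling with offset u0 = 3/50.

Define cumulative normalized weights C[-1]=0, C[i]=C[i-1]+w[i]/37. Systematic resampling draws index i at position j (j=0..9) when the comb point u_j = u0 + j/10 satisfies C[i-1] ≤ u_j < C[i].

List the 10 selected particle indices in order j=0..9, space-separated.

1 1 2 2 3 4 4 7 8 9

C = [2/37, 8/37, 16/37, 18/37, 25/37, 25/37, 25/37, 29/37, 32/37, 1]
j=0: u_0=3/50 ∈ [2/37, 8/37) → index 1
j=1: u_1=4/25 ∈ [2/37, 8/37) → index 1
j=2: u_2=13/50 ∈ [8/37, 16/37) → index 2
j=3: u_3=9/25 ∈ [8/37, 16/37) → index 2
j=4: u_4=23/50 ∈ [16/37, 18/37) → index 3
j=5: u_5=14/25 ∈ [18/37, 25/37) → index 4
j=6: u_6=33/50 ∈ [18/37, 25/37) → index 4
j=7: u_7=19/25 ∈ [25/37, 29/37) → index 7
j=8: u_8=43/50 ∈ [29/37, 32/37) → index 8
j=9: u_9=24/25 ∈ [32/37, 1) → index 9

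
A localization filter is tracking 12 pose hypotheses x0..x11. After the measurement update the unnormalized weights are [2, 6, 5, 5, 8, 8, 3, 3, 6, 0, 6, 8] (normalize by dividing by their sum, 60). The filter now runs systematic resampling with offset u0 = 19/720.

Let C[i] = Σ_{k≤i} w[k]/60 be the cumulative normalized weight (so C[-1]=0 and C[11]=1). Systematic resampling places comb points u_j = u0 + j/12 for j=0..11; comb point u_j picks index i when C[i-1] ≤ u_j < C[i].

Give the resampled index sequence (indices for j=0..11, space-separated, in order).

C = [1/30, 2/15, 13/60, 3/10, 13/30, 17/30, 37/60, 2/3, 23/30, 23/30, 13/15, 1]
j=0: u_0=19/720 ∈ [0, 1/30) → index 0
j=1: u_1=79/720 ∈ [1/30, 2/15) → index 1
j=2: u_2=139/720 ∈ [2/15, 13/60) → index 2
j=3: u_3=199/720 ∈ [13/60, 3/10) → index 3
j=4: u_4=259/720 ∈ [3/10, 13/30) → index 4
j=5: u_5=319/720 ∈ [13/30, 17/30) → index 5
j=6: u_6=379/720 ∈ [13/30, 17/30) → index 5
j=7: u_7=439/720 ∈ [17/30, 37/60) → index 6
j=8: u_8=499/720 ∈ [2/3, 23/30) → index 8
j=9: u_9=559/720 ∈ [23/30, 13/15) → index 10
j=10: u_10=619/720 ∈ [23/30, 13/15) → index 10
j=11: u_11=679/720 ∈ [13/15, 1) → index 11

0 1 2 3 4 5 5 6 8 10 10 11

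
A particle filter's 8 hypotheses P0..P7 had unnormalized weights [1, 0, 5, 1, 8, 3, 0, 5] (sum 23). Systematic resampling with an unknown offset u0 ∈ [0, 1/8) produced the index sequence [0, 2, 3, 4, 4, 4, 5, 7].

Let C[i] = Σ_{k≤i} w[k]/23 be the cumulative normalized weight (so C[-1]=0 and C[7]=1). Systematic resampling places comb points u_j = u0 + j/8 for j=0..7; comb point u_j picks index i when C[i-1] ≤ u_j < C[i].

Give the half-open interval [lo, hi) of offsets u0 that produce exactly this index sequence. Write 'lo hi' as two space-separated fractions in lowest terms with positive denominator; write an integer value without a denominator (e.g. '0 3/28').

C = [1/23, 1/23, 6/23, 7/23, 15/23, 18/23, 18/23, 1]
j=0 picked index 0: u0 ∈ [0, 1/23)
j=1 picked index 2: u0 ∈ [-15/184, 25/184)
j=2 picked index 3: u0 ∈ [1/92, 5/92)
j=3 picked index 4: u0 ∈ [-13/184, 51/184)
j=4 picked index 4: u0 ∈ [-9/46, 7/46)
j=5 picked index 4: u0 ∈ [-59/184, 5/184)
j=6 picked index 5: u0 ∈ [-9/92, 3/92)
j=7 picked index 7: u0 ∈ [-17/184, 1/8)
intersection: [1/92, 5/184)

1/92 5/184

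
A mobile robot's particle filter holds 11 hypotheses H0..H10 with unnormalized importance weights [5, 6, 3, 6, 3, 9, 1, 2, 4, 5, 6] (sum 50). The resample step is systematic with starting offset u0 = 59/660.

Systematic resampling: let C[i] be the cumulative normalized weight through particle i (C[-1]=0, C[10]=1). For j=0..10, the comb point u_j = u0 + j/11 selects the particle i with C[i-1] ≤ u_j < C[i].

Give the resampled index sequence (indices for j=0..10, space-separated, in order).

0 1 2 3 4 5 5 8 9 10 10

C = [1/10, 11/50, 7/25, 2/5, 23/50, 16/25, 33/50, 7/10, 39/50, 22/25, 1]
j=0: u_0=59/660 ∈ [0, 1/10) → index 0
j=1: u_1=119/660 ∈ [1/10, 11/50) → index 1
j=2: u_2=179/660 ∈ [11/50, 7/25) → index 2
j=3: u_3=239/660 ∈ [7/25, 2/5) → index 3
j=4: u_4=299/660 ∈ [2/5, 23/50) → index 4
j=5: u_5=359/660 ∈ [23/50, 16/25) → index 5
j=6: u_6=419/660 ∈ [23/50, 16/25) → index 5
j=7: u_7=479/660 ∈ [7/10, 39/50) → index 8
j=8: u_8=49/60 ∈ [39/50, 22/25) → index 9
j=9: u_9=599/660 ∈ [22/25, 1) → index 10
j=10: u_10=659/660 ∈ [22/25, 1) → index 10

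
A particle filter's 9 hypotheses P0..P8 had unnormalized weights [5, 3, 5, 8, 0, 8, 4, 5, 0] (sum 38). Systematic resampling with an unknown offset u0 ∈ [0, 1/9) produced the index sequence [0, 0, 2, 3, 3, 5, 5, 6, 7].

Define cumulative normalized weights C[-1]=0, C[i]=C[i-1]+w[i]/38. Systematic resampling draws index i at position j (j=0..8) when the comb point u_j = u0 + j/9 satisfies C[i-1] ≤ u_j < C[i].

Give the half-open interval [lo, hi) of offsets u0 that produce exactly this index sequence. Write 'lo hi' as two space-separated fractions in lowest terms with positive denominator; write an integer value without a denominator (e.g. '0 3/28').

C = [5/38, 4/19, 13/38, 21/38, 21/38, 29/38, 33/38, 1, 1]
j=0 picked index 0: u0 ∈ [0, 5/38)
j=1 picked index 0: u0 ∈ [-1/9, 7/342)
j=2 picked index 2: u0 ∈ [-2/171, 41/342)
j=3 picked index 3: u0 ∈ [1/114, 25/114)
j=4 picked index 3: u0 ∈ [-35/342, 37/342)
j=5 picked index 5: u0 ∈ [-1/342, 71/342)
j=6 picked index 5: u0 ∈ [-13/114, 11/114)
j=7 picked index 6: u0 ∈ [-5/342, 31/342)
j=8 picked index 7: u0 ∈ [-7/342, 1/9)
intersection: [1/114, 7/342)

1/114 7/342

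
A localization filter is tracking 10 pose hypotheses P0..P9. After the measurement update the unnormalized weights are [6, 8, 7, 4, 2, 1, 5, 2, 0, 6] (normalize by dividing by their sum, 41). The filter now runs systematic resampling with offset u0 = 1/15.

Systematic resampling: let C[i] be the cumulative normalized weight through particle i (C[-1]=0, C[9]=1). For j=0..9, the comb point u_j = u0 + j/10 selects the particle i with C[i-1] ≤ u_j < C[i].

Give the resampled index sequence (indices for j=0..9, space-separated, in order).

0 1 1 2 2 3 5 6 9 9

C = [6/41, 14/41, 21/41, 25/41, 27/41, 28/41, 33/41, 35/41, 35/41, 1]
j=0: u_0=1/15 ∈ [0, 6/41) → index 0
j=1: u_1=1/6 ∈ [6/41, 14/41) → index 1
j=2: u_2=4/15 ∈ [6/41, 14/41) → index 1
j=3: u_3=11/30 ∈ [14/41, 21/41) → index 2
j=4: u_4=7/15 ∈ [14/41, 21/41) → index 2
j=5: u_5=17/30 ∈ [21/41, 25/41) → index 3
j=6: u_6=2/3 ∈ [27/41, 28/41) → index 5
j=7: u_7=23/30 ∈ [28/41, 33/41) → index 6
j=8: u_8=13/15 ∈ [35/41, 1) → index 9
j=9: u_9=29/30 ∈ [35/41, 1) → index 9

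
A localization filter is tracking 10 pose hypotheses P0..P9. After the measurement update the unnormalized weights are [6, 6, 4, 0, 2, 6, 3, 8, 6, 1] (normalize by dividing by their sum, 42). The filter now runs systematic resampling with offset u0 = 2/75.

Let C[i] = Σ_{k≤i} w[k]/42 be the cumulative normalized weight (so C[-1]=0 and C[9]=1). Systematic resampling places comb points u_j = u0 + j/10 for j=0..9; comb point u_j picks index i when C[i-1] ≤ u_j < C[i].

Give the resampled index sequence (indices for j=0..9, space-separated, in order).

C = [1/7, 2/7, 8/21, 8/21, 3/7, 4/7, 9/14, 5/6, 41/42, 1]
j=0: u_0=2/75 ∈ [0, 1/7) → index 0
j=1: u_1=19/150 ∈ [0, 1/7) → index 0
j=2: u_2=17/75 ∈ [1/7, 2/7) → index 1
j=3: u_3=49/150 ∈ [2/7, 8/21) → index 2
j=4: u_4=32/75 ∈ [8/21, 3/7) → index 4
j=5: u_5=79/150 ∈ [3/7, 4/7) → index 5
j=6: u_6=47/75 ∈ [4/7, 9/14) → index 6
j=7: u_7=109/150 ∈ [9/14, 5/6) → index 7
j=8: u_8=62/75 ∈ [9/14, 5/6) → index 7
j=9: u_9=139/150 ∈ [5/6, 41/42) → index 8

0 0 1 2 4 5 6 7 7 8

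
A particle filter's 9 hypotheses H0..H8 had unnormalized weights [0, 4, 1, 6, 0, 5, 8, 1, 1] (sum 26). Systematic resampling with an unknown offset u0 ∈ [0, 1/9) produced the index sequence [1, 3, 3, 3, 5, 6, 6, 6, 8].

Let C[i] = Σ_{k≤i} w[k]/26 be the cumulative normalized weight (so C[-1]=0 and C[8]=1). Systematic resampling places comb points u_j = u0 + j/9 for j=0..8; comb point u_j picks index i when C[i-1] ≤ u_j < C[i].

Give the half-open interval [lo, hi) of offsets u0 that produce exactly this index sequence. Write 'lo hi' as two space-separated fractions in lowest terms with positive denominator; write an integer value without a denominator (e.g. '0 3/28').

C = [0, 2/13, 5/26, 11/26, 11/26, 8/13, 12/13, 25/26, 1]
j=0 picked index 1: u0 ∈ [0, 2/13)
j=1 picked index 3: u0 ∈ [19/234, 73/234)
j=2 picked index 3: u0 ∈ [-7/234, 47/234)
j=3 picked index 3: u0 ∈ [-11/78, 7/78)
j=4 picked index 5: u0 ∈ [-5/234, 20/117)
j=5 picked index 6: u0 ∈ [7/117, 43/117)
j=6 picked index 6: u0 ∈ [-2/39, 10/39)
j=7 picked index 6: u0 ∈ [-19/117, 17/117)
j=8 picked index 8: u0 ∈ [17/234, 1/9)
intersection: [19/234, 7/78)

19/234 7/78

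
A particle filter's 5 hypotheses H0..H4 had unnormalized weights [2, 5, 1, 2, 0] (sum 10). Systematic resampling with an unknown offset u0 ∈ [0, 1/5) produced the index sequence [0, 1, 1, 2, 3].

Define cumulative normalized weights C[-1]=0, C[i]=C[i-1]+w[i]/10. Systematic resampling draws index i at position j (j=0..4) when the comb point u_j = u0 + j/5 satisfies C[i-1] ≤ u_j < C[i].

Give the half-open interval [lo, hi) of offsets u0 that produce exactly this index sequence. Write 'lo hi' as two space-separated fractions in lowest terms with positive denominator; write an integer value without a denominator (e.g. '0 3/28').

1/10 1/5

C = [1/5, 7/10, 4/5, 1, 1]
j=0 picked index 0: u0 ∈ [0, 1/5)
j=1 picked index 1: u0 ∈ [0, 1/2)
j=2 picked index 1: u0 ∈ [-1/5, 3/10)
j=3 picked index 2: u0 ∈ [1/10, 1/5)
j=4 picked index 3: u0 ∈ [0, 1/5)
intersection: [1/10, 1/5)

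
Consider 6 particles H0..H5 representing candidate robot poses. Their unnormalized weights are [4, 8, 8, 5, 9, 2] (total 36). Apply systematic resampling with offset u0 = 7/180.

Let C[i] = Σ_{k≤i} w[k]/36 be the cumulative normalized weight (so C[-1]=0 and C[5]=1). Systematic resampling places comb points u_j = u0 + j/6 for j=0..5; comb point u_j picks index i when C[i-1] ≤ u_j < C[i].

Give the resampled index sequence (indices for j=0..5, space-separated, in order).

C = [1/9, 1/3, 5/9, 25/36, 17/18, 1]
j=0: u_0=7/180 ∈ [0, 1/9) → index 0
j=1: u_1=37/180 ∈ [1/9, 1/3) → index 1
j=2: u_2=67/180 ∈ [1/3, 5/9) → index 2
j=3: u_3=97/180 ∈ [1/3, 5/9) → index 2
j=4: u_4=127/180 ∈ [25/36, 17/18) → index 4
j=5: u_5=157/180 ∈ [25/36, 17/18) → index 4

0 1 2 2 4 4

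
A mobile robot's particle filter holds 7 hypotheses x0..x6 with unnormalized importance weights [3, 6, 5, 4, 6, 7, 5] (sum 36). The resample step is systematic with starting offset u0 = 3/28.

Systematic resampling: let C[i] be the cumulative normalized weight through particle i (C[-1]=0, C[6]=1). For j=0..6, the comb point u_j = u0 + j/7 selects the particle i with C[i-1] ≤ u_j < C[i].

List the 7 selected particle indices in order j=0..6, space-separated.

C = [1/12, 1/4, 7/18, 1/2, 2/3, 31/36, 1]
j=0: u_0=3/28 ∈ [1/12, 1/4) → index 1
j=1: u_1=1/4 ∈ [1/4, 7/18) → index 2
j=2: u_2=11/28 ∈ [7/18, 1/2) → index 3
j=3: u_3=15/28 ∈ [1/2, 2/3) → index 4
j=4: u_4=19/28 ∈ [2/3, 31/36) → index 5
j=5: u_5=23/28 ∈ [2/3, 31/36) → index 5
j=6: u_6=27/28 ∈ [31/36, 1) → index 6

1 2 3 4 5 5 6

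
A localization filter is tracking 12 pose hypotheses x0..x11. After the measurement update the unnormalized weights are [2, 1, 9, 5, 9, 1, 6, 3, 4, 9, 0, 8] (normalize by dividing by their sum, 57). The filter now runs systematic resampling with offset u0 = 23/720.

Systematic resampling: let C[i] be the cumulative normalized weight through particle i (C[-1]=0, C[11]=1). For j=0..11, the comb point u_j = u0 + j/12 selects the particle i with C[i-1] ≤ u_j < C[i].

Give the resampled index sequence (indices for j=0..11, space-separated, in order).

0 2 2 3 4 4 6 7 8 9 11 11

C = [2/57, 1/19, 4/19, 17/57, 26/57, 9/19, 11/19, 12/19, 40/57, 49/57, 49/57, 1]
j=0: u_0=23/720 ∈ [0, 2/57) → index 0
j=1: u_1=83/720 ∈ [1/19, 4/19) → index 2
j=2: u_2=143/720 ∈ [1/19, 4/19) → index 2
j=3: u_3=203/720 ∈ [4/19, 17/57) → index 3
j=4: u_4=263/720 ∈ [17/57, 26/57) → index 4
j=5: u_5=323/720 ∈ [17/57, 26/57) → index 4
j=6: u_6=383/720 ∈ [9/19, 11/19) → index 6
j=7: u_7=443/720 ∈ [11/19, 12/19) → index 7
j=8: u_8=503/720 ∈ [12/19, 40/57) → index 8
j=9: u_9=563/720 ∈ [40/57, 49/57) → index 9
j=10: u_10=623/720 ∈ [49/57, 1) → index 11
j=11: u_11=683/720 ∈ [49/57, 1) → index 11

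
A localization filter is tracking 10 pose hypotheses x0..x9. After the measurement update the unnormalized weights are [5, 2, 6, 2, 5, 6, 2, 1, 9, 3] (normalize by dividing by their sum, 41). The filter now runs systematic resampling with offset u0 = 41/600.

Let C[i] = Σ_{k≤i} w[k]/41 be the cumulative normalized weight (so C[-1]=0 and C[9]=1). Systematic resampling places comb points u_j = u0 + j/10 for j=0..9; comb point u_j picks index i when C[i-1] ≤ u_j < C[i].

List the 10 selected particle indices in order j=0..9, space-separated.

0 1 2 4 4 5 6 8 8 9

C = [5/41, 7/41, 13/41, 15/41, 20/41, 26/41, 28/41, 29/41, 38/41, 1]
j=0: u_0=41/600 ∈ [0, 5/41) → index 0
j=1: u_1=101/600 ∈ [5/41, 7/41) → index 1
j=2: u_2=161/600 ∈ [7/41, 13/41) → index 2
j=3: u_3=221/600 ∈ [15/41, 20/41) → index 4
j=4: u_4=281/600 ∈ [15/41, 20/41) → index 4
j=5: u_5=341/600 ∈ [20/41, 26/41) → index 5
j=6: u_6=401/600 ∈ [26/41, 28/41) → index 6
j=7: u_7=461/600 ∈ [29/41, 38/41) → index 8
j=8: u_8=521/600 ∈ [29/41, 38/41) → index 8
j=9: u_9=581/600 ∈ [38/41, 1) → index 9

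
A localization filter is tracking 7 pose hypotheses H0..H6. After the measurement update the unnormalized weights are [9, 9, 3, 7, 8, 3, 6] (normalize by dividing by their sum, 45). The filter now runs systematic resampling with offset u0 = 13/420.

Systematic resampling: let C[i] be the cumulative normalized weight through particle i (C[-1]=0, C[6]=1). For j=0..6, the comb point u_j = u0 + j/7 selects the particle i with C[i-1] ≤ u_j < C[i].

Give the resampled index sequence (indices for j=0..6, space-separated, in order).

0 0 1 2 3 4 6

C = [1/5, 2/5, 7/15, 28/45, 4/5, 13/15, 1]
j=0: u_0=13/420 ∈ [0, 1/5) → index 0
j=1: u_1=73/420 ∈ [0, 1/5) → index 0
j=2: u_2=19/60 ∈ [1/5, 2/5) → index 1
j=3: u_3=193/420 ∈ [2/5, 7/15) → index 2
j=4: u_4=253/420 ∈ [7/15, 28/45) → index 3
j=5: u_5=313/420 ∈ [28/45, 4/5) → index 4
j=6: u_6=373/420 ∈ [13/15, 1) → index 6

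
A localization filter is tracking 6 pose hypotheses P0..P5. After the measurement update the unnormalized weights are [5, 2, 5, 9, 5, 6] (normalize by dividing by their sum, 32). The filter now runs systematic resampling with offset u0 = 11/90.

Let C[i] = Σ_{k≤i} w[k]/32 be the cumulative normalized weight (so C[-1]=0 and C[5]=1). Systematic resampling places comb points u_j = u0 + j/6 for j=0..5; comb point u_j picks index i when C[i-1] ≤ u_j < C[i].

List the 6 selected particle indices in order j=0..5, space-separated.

0 2 3 3 4 5

C = [5/32, 7/32, 3/8, 21/32, 13/16, 1]
j=0: u_0=11/90 ∈ [0, 5/32) → index 0
j=1: u_1=13/45 ∈ [7/32, 3/8) → index 2
j=2: u_2=41/90 ∈ [3/8, 21/32) → index 3
j=3: u_3=28/45 ∈ [3/8, 21/32) → index 3
j=4: u_4=71/90 ∈ [21/32, 13/16) → index 4
j=5: u_5=43/45 ∈ [13/16, 1) → index 5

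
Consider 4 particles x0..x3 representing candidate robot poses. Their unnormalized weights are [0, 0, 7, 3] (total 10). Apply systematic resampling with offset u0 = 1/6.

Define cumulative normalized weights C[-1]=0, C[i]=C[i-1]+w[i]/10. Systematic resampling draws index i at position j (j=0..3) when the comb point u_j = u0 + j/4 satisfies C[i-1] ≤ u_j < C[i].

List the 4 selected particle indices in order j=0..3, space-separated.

2 2 2 3

C = [0, 0, 7/10, 1]
j=0: u_0=1/6 ∈ [0, 7/10) → index 2
j=1: u_1=5/12 ∈ [0, 7/10) → index 2
j=2: u_2=2/3 ∈ [0, 7/10) → index 2
j=3: u_3=11/12 ∈ [7/10, 1) → index 3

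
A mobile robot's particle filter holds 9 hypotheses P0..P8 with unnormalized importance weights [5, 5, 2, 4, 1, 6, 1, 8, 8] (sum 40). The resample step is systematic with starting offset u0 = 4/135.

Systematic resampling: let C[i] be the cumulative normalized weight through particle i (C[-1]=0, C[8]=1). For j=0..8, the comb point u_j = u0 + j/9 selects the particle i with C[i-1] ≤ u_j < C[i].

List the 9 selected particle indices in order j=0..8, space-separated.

C = [1/8, 1/4, 3/10, 2/5, 17/40, 23/40, 3/5, 4/5, 1]
j=0: u_0=4/135 ∈ [0, 1/8) → index 0
j=1: u_1=19/135 ∈ [1/8, 1/4) → index 1
j=2: u_2=34/135 ∈ [1/4, 3/10) → index 2
j=3: u_3=49/135 ∈ [3/10, 2/5) → index 3
j=4: u_4=64/135 ∈ [17/40, 23/40) → index 5
j=5: u_5=79/135 ∈ [23/40, 3/5) → index 6
j=6: u_6=94/135 ∈ [3/5, 4/5) → index 7
j=7: u_7=109/135 ∈ [4/5, 1) → index 8
j=8: u_8=124/135 ∈ [4/5, 1) → index 8

0 1 2 3 5 6 7 8 8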